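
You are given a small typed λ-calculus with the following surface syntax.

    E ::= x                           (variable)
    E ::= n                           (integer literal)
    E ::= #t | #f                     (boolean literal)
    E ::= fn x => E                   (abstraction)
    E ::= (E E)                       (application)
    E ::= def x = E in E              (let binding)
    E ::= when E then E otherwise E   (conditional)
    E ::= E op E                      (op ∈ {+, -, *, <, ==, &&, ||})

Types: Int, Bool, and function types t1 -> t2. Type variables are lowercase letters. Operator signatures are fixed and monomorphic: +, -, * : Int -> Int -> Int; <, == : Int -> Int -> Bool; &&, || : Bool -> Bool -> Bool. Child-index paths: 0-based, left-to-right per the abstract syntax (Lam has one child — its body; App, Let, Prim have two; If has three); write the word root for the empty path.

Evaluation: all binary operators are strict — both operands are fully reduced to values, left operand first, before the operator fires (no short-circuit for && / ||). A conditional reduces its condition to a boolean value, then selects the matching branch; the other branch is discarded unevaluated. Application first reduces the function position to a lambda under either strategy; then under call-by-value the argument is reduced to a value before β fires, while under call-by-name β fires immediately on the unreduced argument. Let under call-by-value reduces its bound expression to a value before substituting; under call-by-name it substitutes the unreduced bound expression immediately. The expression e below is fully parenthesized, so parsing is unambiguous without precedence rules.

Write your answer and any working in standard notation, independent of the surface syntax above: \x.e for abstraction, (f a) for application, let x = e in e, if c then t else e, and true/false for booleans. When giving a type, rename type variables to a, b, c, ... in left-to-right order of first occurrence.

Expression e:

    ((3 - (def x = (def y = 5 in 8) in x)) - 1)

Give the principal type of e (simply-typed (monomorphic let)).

Working:
  unify Int ~ Int
let y : Int
let x : Int
x : Int
  unify Int ~ Int
  unify Int ~ Int
  unify Int ~ Int

Answer: Int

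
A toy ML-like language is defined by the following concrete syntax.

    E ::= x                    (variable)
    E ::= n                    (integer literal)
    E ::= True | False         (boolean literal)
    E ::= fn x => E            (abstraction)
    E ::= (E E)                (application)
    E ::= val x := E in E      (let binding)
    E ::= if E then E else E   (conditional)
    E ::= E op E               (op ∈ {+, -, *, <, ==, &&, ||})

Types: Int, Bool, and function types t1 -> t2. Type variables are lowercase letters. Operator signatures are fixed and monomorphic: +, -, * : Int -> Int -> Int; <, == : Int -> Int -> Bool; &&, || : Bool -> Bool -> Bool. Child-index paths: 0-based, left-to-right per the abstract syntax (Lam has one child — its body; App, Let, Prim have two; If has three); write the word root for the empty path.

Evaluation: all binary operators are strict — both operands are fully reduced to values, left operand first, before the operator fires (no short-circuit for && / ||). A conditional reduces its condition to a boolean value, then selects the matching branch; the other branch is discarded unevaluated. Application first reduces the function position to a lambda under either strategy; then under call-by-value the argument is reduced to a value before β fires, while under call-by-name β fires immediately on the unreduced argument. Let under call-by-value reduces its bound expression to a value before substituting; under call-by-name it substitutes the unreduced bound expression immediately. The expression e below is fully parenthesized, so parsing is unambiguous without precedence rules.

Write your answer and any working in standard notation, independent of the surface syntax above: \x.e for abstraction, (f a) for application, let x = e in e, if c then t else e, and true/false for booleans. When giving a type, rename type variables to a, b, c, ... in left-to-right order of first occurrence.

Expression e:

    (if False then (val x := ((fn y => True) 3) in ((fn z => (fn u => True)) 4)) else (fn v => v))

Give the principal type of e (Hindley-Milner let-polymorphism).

Answer: Bool -> Bool

Working:
  unify Bool ~ Bool
\y._ : a -> Bool
  unify a -> Bool ~ Int -> b
  unify a ~ Int
  unify Bool ~ b
_ _ : Bool
let x : Bool
\u._ : d -> Bool
\z._ : c -> d -> Bool
  unify c -> d -> Bool ~ Int -> e
  unify c ~ Int
  unify d -> Bool ~ e
_ _ : d -> Bool
v : f
\v._ : f -> f
  unify d -> Bool ~ f -> f
  unify d ~ f
  unify Bool ~ f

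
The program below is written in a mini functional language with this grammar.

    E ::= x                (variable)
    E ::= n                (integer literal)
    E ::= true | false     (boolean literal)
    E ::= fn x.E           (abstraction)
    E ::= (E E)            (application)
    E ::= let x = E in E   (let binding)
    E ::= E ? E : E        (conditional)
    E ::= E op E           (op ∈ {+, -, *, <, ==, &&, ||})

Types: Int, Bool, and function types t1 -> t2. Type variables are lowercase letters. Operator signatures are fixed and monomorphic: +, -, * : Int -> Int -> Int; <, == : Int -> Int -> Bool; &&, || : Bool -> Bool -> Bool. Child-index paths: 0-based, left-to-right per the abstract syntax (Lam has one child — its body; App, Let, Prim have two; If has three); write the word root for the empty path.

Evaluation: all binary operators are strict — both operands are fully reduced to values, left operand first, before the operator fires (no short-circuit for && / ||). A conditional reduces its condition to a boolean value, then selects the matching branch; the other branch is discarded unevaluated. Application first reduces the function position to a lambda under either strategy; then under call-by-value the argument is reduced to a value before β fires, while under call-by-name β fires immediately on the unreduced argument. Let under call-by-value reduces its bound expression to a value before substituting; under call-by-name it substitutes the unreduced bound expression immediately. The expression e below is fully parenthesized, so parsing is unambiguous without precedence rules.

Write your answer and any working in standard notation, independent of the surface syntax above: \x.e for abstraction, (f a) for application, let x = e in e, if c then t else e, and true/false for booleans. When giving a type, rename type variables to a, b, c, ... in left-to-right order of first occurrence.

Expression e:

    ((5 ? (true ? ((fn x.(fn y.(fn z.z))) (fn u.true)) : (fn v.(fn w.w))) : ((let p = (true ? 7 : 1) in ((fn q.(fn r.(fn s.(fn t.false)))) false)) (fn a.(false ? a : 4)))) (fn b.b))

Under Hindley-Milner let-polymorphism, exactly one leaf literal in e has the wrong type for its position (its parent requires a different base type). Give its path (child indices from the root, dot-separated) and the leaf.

Derivation:
  unify Int ~ Bool
  FAIL: mismatch Int ~ Bool

Answer: 0.0 : 5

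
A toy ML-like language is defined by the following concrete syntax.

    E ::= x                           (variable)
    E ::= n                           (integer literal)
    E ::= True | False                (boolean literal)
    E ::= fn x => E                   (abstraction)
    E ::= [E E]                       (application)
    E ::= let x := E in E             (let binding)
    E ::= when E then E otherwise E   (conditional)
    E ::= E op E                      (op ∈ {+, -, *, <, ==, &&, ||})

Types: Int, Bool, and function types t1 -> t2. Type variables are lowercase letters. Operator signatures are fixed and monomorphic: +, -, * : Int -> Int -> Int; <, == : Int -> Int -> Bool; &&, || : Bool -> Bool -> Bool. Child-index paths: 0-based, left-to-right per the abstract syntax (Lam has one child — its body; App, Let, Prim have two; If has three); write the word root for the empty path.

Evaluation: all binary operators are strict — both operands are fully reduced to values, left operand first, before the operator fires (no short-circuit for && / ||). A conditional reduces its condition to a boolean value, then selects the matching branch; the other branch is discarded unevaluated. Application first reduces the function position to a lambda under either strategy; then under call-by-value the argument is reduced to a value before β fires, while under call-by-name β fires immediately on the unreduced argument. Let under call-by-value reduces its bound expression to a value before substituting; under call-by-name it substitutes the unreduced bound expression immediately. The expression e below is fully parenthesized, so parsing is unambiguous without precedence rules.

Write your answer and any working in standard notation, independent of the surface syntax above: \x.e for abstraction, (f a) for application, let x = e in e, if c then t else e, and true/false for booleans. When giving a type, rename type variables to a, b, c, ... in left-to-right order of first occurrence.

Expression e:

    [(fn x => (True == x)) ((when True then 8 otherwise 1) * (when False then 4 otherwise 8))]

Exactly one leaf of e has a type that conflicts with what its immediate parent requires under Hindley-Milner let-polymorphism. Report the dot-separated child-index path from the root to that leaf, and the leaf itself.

Trace:
  unify Bool ~ Int
  FAIL: mismatch Bool ~ Int

Answer: 0.0.0 : true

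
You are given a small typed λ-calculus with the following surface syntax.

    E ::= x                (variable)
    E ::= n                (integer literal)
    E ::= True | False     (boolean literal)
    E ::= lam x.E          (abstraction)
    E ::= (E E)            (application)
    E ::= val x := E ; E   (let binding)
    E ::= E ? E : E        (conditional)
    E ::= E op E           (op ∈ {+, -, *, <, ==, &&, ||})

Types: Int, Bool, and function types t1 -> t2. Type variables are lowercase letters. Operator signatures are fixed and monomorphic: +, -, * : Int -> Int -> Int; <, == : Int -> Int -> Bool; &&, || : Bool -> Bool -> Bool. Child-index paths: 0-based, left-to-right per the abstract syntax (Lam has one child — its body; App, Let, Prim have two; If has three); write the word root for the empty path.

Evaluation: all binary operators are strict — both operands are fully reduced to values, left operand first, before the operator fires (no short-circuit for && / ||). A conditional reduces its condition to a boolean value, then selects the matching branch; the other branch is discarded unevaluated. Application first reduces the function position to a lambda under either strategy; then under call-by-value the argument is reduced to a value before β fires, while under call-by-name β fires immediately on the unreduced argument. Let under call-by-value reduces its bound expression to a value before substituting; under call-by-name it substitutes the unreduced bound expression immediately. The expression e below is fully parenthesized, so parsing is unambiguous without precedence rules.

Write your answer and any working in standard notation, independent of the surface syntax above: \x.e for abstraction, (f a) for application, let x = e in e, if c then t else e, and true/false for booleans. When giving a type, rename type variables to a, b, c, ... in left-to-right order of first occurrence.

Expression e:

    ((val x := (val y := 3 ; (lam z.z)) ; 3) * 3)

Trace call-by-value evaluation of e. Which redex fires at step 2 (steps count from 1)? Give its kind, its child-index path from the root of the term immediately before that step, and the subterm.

Answer: let at 0 : (let x = (\z.z) in 3)

Trace:
step 0: ((let x = (let y = 3 in (\z.z)) in 3) * 3)
step 1: [let@0.0] ((let x = (\z.z) in 3) * 3)
step 2: [let@0] (3 * 3)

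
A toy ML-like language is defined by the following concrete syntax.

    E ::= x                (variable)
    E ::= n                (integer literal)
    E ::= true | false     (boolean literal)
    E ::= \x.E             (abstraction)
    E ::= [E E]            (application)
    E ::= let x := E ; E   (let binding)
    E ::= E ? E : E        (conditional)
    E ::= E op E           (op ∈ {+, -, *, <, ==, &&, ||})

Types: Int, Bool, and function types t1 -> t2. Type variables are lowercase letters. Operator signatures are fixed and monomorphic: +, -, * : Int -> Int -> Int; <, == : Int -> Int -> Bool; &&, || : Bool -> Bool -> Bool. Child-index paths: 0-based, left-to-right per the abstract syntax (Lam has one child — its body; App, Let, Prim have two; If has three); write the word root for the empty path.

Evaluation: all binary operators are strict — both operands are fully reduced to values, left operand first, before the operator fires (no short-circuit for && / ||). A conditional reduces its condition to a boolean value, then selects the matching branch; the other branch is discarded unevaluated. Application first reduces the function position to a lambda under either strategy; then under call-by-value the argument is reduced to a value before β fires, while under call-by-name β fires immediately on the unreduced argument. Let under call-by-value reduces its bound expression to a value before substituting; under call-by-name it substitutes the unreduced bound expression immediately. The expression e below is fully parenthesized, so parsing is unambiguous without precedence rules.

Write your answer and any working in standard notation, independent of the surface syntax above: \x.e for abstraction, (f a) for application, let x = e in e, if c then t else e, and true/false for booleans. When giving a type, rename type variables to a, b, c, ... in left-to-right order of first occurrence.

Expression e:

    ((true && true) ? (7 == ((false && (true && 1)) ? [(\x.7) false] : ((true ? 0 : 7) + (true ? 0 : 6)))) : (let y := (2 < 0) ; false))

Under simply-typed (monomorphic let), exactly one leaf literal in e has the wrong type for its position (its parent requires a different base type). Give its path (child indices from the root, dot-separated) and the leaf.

Answer: 1.1.0.1.1 : 1

Derivation:
  unify Bool ~ Bool
  unify Bool ~ Bool
  unify Bool ~ Bool
  unify Int ~ Int
  unify Bool ~ Bool
  unify Bool ~ Bool
  unify Int ~ Bool
  FAIL: mismatch Int ~ Bool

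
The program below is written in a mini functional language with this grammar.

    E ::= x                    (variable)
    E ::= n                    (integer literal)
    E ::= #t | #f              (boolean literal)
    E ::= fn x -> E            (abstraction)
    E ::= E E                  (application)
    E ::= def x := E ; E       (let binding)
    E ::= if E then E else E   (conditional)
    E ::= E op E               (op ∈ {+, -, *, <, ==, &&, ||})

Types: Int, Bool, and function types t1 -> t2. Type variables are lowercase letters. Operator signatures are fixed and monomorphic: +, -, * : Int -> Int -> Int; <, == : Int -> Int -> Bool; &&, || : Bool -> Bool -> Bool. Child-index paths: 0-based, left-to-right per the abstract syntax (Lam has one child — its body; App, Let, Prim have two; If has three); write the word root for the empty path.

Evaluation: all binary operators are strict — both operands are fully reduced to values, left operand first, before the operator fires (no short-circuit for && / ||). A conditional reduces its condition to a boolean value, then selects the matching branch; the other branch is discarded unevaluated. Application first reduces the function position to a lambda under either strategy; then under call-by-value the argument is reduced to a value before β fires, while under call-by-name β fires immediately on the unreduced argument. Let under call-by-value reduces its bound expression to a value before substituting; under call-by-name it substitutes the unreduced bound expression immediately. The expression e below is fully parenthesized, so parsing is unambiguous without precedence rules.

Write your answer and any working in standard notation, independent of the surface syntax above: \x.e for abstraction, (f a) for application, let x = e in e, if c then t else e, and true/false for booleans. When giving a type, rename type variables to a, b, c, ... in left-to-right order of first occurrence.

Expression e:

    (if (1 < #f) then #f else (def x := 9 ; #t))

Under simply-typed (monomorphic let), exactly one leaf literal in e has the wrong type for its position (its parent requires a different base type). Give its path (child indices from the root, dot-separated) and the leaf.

Answer: 0.1 : false

Working:
  unify Int ~ Int
  unify Bool ~ Int
  FAIL: mismatch Bool ~ Int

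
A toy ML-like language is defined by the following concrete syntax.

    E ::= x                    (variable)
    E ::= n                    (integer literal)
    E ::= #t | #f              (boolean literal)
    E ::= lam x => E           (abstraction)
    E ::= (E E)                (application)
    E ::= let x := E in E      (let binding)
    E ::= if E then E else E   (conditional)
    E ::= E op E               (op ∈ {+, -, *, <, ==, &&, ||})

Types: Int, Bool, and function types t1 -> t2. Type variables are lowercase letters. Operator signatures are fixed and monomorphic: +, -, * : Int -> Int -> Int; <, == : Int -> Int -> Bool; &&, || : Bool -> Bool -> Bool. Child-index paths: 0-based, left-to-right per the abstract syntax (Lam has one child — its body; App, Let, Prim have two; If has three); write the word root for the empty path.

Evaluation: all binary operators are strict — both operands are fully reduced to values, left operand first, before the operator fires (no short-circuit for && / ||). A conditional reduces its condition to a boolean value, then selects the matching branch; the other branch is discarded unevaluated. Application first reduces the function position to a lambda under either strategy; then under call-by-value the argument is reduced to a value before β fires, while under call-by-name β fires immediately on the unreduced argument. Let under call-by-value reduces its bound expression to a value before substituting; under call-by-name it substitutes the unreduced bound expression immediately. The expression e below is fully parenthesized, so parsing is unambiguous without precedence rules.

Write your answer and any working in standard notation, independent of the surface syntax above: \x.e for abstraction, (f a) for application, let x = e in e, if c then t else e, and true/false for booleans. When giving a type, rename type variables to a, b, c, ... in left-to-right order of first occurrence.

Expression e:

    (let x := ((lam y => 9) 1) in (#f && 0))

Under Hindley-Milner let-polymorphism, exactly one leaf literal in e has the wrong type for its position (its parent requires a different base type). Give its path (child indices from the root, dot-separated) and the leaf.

Derivation:
\y._ : a -> Int
  unify a -> Int ~ Int -> b
  unify a ~ Int
  unify Int ~ b
_ _ : Int
let x : Int
  unify Bool ~ Bool
  unify Int ~ Bool
  FAIL: mismatch Int ~ Bool

Answer: 1.1 : 0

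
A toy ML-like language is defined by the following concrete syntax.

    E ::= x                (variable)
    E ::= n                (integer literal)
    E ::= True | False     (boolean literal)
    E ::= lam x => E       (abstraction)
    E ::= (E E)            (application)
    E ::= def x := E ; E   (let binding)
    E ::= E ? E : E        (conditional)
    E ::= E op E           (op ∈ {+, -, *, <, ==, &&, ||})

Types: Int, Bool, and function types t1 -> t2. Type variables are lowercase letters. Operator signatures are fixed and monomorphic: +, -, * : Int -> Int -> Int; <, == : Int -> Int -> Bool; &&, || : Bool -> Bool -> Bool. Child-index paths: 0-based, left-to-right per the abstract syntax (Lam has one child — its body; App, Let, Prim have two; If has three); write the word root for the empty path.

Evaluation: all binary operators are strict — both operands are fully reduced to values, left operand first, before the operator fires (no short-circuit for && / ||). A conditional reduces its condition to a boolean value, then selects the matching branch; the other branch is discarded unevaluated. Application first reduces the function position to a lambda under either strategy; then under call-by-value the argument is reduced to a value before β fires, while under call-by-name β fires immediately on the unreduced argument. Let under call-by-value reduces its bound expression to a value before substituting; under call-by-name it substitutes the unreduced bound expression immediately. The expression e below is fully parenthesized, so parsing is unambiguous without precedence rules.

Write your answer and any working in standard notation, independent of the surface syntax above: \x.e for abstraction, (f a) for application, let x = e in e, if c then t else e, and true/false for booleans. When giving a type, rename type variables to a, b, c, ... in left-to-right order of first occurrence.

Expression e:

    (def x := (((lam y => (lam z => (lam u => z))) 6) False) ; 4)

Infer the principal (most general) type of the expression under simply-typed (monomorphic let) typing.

Working:
z : b
\u._ : c -> b
\z._ : b -> c -> b
\y._ : a -> b -> c -> b
  unify a -> b -> c -> b ~ Int -> d
  unify a ~ Int
  unify b -> c -> b ~ d
_ _ : b -> c -> b
  unify b -> c -> b ~ Bool -> e
  unify b ~ Bool
  unify c -> Bool ~ e
_ _ : c -> Bool
let x : c -> Bool

Answer: Int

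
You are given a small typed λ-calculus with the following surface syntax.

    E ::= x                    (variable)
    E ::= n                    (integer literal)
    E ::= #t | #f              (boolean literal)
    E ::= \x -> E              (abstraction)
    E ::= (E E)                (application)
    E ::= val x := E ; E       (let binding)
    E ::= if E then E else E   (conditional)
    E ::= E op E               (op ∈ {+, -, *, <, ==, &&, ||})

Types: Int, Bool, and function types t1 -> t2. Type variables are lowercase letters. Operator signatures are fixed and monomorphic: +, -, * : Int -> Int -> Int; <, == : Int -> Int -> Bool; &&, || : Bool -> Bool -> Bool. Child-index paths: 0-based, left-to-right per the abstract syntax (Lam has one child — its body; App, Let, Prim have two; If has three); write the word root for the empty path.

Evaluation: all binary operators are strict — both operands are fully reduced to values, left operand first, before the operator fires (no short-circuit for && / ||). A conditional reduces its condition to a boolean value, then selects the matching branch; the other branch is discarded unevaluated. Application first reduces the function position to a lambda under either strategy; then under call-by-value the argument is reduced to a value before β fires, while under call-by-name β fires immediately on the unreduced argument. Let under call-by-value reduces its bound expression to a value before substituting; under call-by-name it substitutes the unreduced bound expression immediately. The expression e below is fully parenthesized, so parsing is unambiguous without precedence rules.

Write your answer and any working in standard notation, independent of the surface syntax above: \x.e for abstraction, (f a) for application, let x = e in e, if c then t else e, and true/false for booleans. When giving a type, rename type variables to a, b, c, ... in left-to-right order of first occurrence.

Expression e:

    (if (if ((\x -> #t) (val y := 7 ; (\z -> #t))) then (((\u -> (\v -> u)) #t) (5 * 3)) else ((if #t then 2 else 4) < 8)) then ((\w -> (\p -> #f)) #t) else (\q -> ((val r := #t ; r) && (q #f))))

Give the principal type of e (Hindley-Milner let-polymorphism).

Trace:
\x._ : a -> Bool
let y : Int
\z._ : b -> Bool
  unify a -> Bool ~ (b -> Bool) -> c
  unify a ~ b -> Bool
  unify Bool ~ c
_ _ : Bool
  unify Bool ~ Bool
u : d
\v._ : e -> d
\u._ : d -> e -> d
  unify d -> e -> d ~ Bool -> f
  unify d ~ Bool
  unify e -> Bool ~ f
_ _ : e -> Bool
  unify Int ~ Int
  unify Int ~ Int
  unify e -> Bool ~ Int -> g
  unify e ~ Int
  unify Bool ~ g
_ _ : Bool
  unify Bool ~ Bool
  unify Int ~ Int
  unify Int ~ Int
  unify Int ~ Int
  unify Bool ~ Bool
  unify Bool ~ Bool
\p._ : i -> Bool
\w._ : h -> i -> Bool
  unify h -> i -> Bool ~ Bool -> j
  unify h ~ Bool
  unify i -> Bool ~ j
_ _ : i -> Bool
let r : Bool
r : Bool
  unify Bool ~ Bool
q : k
  unify k ~ Bool -> l
_ _ : l
  unify l ~ Bool
\q._ : (Bool -> Bool) -> Bool
  unify i -> Bool ~ (Bool -> Bool) -> Bool
  unify i ~ Bool -> Bool
  unify Bool ~ Bool

Answer: (Bool -> Bool) -> Bool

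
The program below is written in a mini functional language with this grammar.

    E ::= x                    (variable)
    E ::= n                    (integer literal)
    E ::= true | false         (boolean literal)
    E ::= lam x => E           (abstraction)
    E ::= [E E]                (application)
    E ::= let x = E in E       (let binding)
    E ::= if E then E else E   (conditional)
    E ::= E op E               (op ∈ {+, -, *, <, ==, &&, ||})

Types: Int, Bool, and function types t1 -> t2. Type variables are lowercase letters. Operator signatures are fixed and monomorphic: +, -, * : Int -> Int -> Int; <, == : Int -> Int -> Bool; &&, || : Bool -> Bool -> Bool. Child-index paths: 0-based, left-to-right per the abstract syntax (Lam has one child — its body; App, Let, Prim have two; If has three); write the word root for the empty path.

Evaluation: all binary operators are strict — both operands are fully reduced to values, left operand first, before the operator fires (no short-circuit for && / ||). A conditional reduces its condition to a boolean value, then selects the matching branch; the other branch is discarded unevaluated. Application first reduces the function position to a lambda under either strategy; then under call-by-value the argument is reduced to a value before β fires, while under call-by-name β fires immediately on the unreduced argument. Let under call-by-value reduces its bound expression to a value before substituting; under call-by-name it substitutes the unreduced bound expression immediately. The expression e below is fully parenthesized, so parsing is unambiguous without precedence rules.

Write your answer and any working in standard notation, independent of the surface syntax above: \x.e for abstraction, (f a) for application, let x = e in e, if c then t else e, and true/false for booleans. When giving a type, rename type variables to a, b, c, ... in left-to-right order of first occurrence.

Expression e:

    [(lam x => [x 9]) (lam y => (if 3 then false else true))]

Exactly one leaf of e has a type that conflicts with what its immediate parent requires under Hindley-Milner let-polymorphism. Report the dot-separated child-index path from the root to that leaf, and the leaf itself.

Answer: 1.0.0 : 3

Working:
x : a
  unify a ~ Int -> b
_ _ : b
\x._ : (Int -> b) -> b
  unify Int ~ Bool
  FAIL: mismatch Int ~ Bool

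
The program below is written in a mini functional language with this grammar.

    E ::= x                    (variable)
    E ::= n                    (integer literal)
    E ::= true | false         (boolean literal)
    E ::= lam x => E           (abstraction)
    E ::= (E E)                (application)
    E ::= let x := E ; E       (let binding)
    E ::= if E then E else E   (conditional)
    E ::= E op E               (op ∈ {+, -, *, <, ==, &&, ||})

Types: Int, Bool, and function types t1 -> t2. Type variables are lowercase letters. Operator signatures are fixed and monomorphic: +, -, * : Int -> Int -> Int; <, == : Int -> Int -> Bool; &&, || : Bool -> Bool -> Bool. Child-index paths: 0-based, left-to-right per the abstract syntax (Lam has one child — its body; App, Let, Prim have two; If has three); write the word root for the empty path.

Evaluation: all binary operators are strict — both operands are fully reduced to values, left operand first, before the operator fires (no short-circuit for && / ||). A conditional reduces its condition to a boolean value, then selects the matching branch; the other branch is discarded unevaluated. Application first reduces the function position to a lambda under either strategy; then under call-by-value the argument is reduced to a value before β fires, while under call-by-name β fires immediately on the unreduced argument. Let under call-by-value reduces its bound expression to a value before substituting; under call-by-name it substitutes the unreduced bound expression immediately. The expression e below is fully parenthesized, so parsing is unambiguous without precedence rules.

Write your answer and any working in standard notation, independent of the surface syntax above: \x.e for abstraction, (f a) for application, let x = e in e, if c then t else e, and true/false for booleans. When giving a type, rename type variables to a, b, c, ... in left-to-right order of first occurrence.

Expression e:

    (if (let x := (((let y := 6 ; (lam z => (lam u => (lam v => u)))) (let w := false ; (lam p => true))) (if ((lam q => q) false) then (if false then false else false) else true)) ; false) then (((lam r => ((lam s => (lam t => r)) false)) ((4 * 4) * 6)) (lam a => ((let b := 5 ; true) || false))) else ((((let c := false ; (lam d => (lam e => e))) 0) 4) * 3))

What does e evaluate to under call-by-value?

Answer: 12

Derivation:
step 0: (if (let x = (((let y = 6 in (\z.(\u.(\v.u)))) (let w = false in (\p.true))) (if ((\q.q) false) then (if false then false else false) else true)) in false) then (((\r.((\s.(\t.r)) false)) ((4 * 4) * 6)) (\a.((let b = 5 in true) || false))) else ((((let c = false in (\d.(\e.e))) 0) 4) * 3))
step 1: [let@0.0.0.0] (if (let x = (((\z.(\u.(\v.u))) (let w = false in (\p.true))) (if ((\q.q) false) then (if false then false else false) else true)) in false) then (((\r.((\s.(\t.r)) false)) ((4 * 4) * 6)) (\a.((let b = 5 in true) || false))) else ((((let c = false in (\d.(\e.e))) 0) 4) * 3))
step 2: [let@0.0.0.1] (if (let x = (((\z.(\u.(\v.u))) (\p.true)) (if ((\q.q) false) then (if false then false else false) else true)) in false) then (((\r.((\s.(\t.r)) false)) ((4 * 4) * 6)) (\a.((let b = 5 in true) || false))) else ((((let c = false in (\d.(\e.e))) 0) 4) * 3))
step 3: [beta@0.0.0] (if (let x = ((\u.(\v.u)) (if ((\q.q) false) then (if false then false else false) else true)) in false) then (((\r.((\s.(\t.r)) false)) ((4 * 4) * 6)) (\a.((let b = 5 in true) || false))) else ((((let c = false in (\d.(\e.e))) 0) 4) * 3))
step 4: [beta@0.0.1.0] (if (let x = ((\u.(\v.u)) (if false then (if false then false else false) else true)) in false) then (((\r.((\s.(\t.r)) false)) ((4 * 4) * 6)) (\a.((let b = 5 in true) || false))) else ((((let c = false in (\d.(\e.e))) 0) 4) * 3))
step 5: [if@0.0.1] (if (let x = ((\u.(\v.u)) true) in false) then (((\r.((\s.(\t.r)) false)) ((4 * 4) * 6)) (\a.((let b = 5 in true) || false))) else ((((let c = false in (\d.(\e.e))) 0) 4) * 3))
step 6: [beta@0.0] (if (let x = (\v.true) in false) then (((\r.((\s.(\t.r)) false)) ((4 * 4) * 6)) (\a.((let b = 5 in true) || false))) else ((((let c = false in (\d.(\e.e))) 0) 4) * 3))
step 7: [let@0] (if false then (((\r.((\s.(\t.r)) false)) ((4 * 4) * 6)) (\a.((let b = 5 in true) || false))) else ((((let c = false in (\d.(\e.e))) 0) 4) * 3))
step 8: [if@root] ((((let c = false in (\d.(\e.e))) 0) 4) * 3)
step 9: [let@0.0.0] ((((\d.(\e.e)) 0) 4) * 3)
step 10: [beta@0.0] (((\e.e) 4) * 3)
step 11: [beta@0] (4 * 3)
step 12: [delta@root] 12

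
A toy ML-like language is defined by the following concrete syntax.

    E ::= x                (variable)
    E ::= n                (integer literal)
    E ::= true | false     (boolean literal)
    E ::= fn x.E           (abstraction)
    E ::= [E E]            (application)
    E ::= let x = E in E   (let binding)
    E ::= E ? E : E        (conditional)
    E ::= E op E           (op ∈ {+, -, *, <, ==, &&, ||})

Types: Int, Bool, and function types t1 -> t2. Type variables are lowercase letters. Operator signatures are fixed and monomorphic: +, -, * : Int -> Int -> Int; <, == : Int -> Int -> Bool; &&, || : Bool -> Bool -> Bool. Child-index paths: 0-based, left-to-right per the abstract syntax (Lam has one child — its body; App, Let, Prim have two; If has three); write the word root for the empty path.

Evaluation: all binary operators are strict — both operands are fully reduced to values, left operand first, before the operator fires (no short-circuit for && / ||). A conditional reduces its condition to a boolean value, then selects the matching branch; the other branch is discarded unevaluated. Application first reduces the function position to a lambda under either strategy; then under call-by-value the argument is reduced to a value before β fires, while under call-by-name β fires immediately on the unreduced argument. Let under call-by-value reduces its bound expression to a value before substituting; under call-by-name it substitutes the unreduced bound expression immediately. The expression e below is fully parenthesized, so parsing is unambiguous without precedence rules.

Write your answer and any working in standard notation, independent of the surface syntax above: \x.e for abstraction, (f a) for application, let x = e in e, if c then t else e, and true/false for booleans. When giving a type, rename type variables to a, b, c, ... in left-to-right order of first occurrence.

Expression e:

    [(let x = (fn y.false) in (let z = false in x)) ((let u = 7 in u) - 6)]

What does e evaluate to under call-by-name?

Trace:
step 0: ((let x = (\y.false) in (let z = false in x)) ((let u = 7 in u) - 6))
step 1: [let@0] ((let z = false in (\y.false)) ((let u = 7 in u) - 6))
step 2: [let@0] ((\y.false) ((let u = 7 in u) - 6))
step 3: [beta@root] false

Answer: false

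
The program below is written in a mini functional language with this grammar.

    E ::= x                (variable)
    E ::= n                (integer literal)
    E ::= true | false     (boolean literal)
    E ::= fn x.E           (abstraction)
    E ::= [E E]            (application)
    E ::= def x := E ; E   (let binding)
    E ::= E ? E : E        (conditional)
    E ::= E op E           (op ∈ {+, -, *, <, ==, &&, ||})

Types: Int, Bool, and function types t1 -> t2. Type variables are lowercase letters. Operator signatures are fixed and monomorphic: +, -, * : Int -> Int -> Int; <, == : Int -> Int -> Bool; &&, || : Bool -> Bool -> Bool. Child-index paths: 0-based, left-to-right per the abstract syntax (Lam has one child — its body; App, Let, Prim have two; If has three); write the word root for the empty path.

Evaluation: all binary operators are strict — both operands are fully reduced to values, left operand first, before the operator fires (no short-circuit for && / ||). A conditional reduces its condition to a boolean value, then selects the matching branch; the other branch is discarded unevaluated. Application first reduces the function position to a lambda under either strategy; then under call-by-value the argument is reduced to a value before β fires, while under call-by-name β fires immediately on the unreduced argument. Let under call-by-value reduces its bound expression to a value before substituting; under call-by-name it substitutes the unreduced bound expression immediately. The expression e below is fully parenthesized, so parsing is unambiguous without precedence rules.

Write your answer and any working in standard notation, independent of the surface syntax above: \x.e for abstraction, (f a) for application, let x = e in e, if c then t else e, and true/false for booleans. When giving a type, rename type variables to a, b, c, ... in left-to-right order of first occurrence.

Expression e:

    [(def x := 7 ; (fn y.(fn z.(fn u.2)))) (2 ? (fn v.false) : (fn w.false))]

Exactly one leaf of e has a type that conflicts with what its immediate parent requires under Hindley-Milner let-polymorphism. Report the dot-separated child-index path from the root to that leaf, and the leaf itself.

Trace:
let x : Int
\u._ : c -> Int
\z._ : b -> c -> Int
\y._ : a -> b -> c -> Int
  unify Int ~ Bool
  FAIL: mismatch Int ~ Bool

Answer: 1.0 : 2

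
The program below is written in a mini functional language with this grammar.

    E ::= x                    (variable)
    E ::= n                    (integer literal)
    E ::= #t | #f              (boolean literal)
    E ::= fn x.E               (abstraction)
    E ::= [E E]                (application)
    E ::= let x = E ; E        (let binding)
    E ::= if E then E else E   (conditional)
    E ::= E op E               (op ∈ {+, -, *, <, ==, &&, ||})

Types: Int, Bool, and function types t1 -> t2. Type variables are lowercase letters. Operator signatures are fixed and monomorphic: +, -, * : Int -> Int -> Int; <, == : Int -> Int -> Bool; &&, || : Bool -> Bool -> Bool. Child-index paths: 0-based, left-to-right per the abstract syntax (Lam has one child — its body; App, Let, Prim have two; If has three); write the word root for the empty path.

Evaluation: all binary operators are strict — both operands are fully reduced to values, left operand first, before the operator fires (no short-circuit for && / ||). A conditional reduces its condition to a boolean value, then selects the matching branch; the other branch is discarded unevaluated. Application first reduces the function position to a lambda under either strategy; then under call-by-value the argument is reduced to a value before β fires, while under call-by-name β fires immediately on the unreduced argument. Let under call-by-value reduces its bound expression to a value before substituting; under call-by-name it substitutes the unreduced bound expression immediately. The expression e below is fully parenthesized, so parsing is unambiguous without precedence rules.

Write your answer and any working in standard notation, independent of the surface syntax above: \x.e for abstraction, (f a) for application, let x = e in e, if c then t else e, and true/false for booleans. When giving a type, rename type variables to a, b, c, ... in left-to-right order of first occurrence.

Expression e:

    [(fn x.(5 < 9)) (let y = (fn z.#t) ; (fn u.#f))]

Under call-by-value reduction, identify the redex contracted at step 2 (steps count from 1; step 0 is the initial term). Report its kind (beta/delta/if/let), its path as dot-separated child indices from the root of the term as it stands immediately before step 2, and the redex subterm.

Answer: beta at root : ((\x.(5 < 9)) (\u.false))

Working:
step 0: ((\x.(5 < 9)) (let y = (\z.true) in (\u.false)))
step 1: [let@1] ((\x.(5 < 9)) (\u.false))
step 2: [beta@root] (5 < 9)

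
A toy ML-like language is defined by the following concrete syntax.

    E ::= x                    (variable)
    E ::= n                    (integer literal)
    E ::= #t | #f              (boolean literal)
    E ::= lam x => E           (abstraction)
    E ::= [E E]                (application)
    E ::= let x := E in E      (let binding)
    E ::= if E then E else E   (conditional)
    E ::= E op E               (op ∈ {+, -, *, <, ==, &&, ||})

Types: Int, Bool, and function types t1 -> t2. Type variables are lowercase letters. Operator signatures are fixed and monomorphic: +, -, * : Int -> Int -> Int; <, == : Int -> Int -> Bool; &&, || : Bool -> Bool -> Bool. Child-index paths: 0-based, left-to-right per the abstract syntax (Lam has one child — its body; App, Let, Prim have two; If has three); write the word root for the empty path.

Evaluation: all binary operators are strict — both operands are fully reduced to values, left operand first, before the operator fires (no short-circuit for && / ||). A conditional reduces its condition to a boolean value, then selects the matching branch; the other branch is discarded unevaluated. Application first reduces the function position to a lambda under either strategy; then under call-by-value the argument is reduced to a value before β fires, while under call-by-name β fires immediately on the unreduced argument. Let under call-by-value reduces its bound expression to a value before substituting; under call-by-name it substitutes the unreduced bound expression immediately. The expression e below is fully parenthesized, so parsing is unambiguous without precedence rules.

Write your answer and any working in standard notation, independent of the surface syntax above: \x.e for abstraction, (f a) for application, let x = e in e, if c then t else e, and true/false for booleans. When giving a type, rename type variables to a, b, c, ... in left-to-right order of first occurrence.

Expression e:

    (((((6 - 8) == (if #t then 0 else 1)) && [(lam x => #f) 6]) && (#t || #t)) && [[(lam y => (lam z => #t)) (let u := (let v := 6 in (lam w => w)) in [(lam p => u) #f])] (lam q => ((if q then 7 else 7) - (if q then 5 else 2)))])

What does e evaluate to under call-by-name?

Working:
step 0: (((((6 - 8) == (if true then 0 else 1)) && ((\x.false) 6)) && (true || true)) && (((\y.(\z.true)) (let u = (let v = 6 in (\w.w)) in ((\p.u) false))) (\q.((if q then 7 else 7) - (if q then 5 else 2)))))
step 1: [delta@0.0.0.0] ((((-2 == (if true then 0 else 1)) && ((\x.false) 6)) && (true || true)) && (((\y.(\z.true)) (let u = (let v = 6 in (\w.w)) in ((\p.u) false))) (\q.((if q then 7 else 7) - (if q then 5 else 2)))))
step 2: [if@0.0.0.1] ((((-2 == 0) && ((\x.false) 6)) && (true || true)) && (((\y.(\z.true)) (let u = (let v = 6 in (\w.w)) in ((\p.u) false))) (\q.((if q then 7 else 7) - (if q then 5 else 2)))))
step 3: [delta@0.0.0] (((false && ((\x.false) 6)) && (true || true)) && (((\y.(\z.true)) (let u = (let v = 6 in (\w.w)) in ((\p.u) false))) (\q.((if q then 7 else 7) - (if q then 5 else 2)))))
step 4: [beta@0.0.1] (((false && false) && (true || true)) && (((\y.(\z.true)) (let u = (let v = 6 in (\w.w)) in ((\p.u) false))) (\q.((if q then 7 else 7) - (if q then 5 else 2)))))
step 5: [delta@0.0] ((false && (true || true)) && (((\y.(\z.true)) (let u = (let v = 6 in (\w.w)) in ((\p.u) false))) (\q.((if q then 7 else 7) - (if q then 5 else 2)))))
step 6: [delta@0.1] ((false && true) && (((\y.(\z.true)) (let u = (let v = 6 in (\w.w)) in ((\p.u) false))) (\q.((if q then 7 else 7) - (if q then 5 else 2)))))
step 7: [delta@0] (false && (((\y.(\z.true)) (let u = (let v = 6 in (\w.w)) in ((\p.u) false))) (\q.((if q then 7 else 7) - (if q then 5 else 2)))))
step 8: [beta@1.0] (false && ((\z.true) (\q.((if q then 7 else 7) - (if q then 5 else 2)))))
step 9: [beta@1] (false && true)
step 10: [delta@root] false

Answer: false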